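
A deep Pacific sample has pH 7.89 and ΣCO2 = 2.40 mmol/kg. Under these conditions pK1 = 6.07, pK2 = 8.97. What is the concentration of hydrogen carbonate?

α₁ = 1 / (1 + [H⁺]/K1 + K2/[H⁺]) = 1 / (1 + 10^-1.82 + 10^-1.08)
   = 1 / (1 + 0.015136 + 0.083176) = 1/1.0983 = 0.9105
[HCO3⁻] = α₁ × DIC = 0.9105 × 2.40 = 2.19 mmol/kg

[HCO3⁻] = 2.19 mmol/kg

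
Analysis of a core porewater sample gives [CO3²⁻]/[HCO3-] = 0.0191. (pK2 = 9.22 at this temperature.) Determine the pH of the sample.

From K2 = [H⁺][CO3²⁻]/[HCO3-]:  pH = pK2 + log₁₀([CO3²⁻]/[HCO3-])
log₁₀(0.0191) = -1.719
pH = 9.22 + (-1.719) = 7.50

pH = 7.50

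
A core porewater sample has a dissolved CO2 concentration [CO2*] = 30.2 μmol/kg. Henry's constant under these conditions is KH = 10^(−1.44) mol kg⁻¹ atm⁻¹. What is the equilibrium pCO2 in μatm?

pCO2 = 832 μatm

KH = 10^(−1.44) = 3.631×10^-2 mol kg⁻¹ atm⁻¹
pCO2 = [CO2*]/KH = 30.2×10^-6 / 3.631×10^-2 = 8.32×10^-4 atm = 832 μatm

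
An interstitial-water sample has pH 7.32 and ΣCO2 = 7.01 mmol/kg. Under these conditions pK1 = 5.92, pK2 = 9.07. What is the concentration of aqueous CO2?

[CO2*] = 0.264 mmol/kg

α₀ = 1 / (1 + K1/[H⁺] + K1K2/[H⁺]²) = 1 / (1 + 10^+1.40 + 10^-0.35)
   = 1 / (1 + 25.119 + 0.44668) = 1/26.566 = 0.03764
[CO2*] = α₀ × DIC = 0.03764 × 7.01 = 0.264 mmol/kg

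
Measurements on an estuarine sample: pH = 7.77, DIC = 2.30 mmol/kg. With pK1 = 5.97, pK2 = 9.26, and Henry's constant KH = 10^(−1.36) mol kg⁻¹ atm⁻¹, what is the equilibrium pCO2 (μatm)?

α₀ = 1 / (1 + K1/[H⁺] + K1K2/[H⁺]²) = 1 / (1 + 10^+1.80 + 10^+0.31)
   = 1 / (1 + 63.096 + 2.0417) = 1/66.137 = 0.01512
[CO2*] = α₀ × DIC = 0.01512 × 2.30 = 0.03478 mmol/kg
pCO2 = [CO2*]/KH = 3.478×10^-5 / 4.365×10^-2 = 797 μatm

pCO2 = 797 μatm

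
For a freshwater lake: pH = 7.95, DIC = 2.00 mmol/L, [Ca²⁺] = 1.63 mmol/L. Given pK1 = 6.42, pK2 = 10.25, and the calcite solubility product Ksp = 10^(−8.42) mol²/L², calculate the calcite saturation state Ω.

α₂ = 1 / (1 + [H⁺]/K2 + [H⁺]²/(K1K2)) = 1 / (1 + 10^+2.30 + 10^+0.77)
   = 1 / (1 + 199.53 + 5.8884) = 1/206.41 = 0.004845
[CO3²⁻] = α₂ × DIC = 0.004845 × 2.00 = 0.009689 mmol/L = 9.689 μmol/L
Ksp = 10^(−8.42) = 3.802×10^-9
Ω = [Ca²⁺][CO3²⁻]/Ksp = (1.63×10^-3)(9.689×10^-6) / 3.802×10^-9 = 4.15

Ω = 4.15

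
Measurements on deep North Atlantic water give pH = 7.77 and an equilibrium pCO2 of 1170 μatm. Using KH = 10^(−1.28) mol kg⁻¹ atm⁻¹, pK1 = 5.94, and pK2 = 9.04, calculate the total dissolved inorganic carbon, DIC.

[CO2*] = KH · pCO2 = 10^(−1.28) × 1170×10^-6 = 6.140×10^-5 mol/kg
α₀ = 1/(1 + K1/[H⁺] + K1K2/[H⁺]²) = 1/(1 + 10^+1.83 + 10^+0.56) = 0.01384
DIC = [CO2*]/α₀ = 6.140×10^-5 / 0.01384 = 4.44 mmol/kg

DIC = 4.44 mmol/kg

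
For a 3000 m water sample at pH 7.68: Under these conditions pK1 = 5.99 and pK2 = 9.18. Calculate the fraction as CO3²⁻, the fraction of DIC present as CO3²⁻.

α₂ = 1 / (1 + [H⁺]/K2 + [H⁺]²/(K1K2)) = 1 / (1 + 10^+1.50 + 10^-0.19)
   = 1 / (1 + 31.623 + 0.64565) = 1/33.268 = 0.03006

α₂ = 0.0301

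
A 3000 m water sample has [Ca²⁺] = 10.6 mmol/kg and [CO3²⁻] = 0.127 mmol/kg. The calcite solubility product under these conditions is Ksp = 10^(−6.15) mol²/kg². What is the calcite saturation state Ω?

Ω = 1.90

Ksp = 10^(−6.15) = 7.079×10^-7
Ω = [Ca²⁺][CO3²⁻]/Ksp = (10.6×10^-3)(0.127×10^-3) / 7.079×10^-7 = 1.90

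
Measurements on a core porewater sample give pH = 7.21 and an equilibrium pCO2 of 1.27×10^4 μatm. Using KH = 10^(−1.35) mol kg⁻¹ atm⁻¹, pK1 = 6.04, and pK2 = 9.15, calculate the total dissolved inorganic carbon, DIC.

[CO2*] = KH · pCO2 = 10^(−1.35) × 1.27×10^4×10^-6 = 5.673×10^-4 mol/kg
α₀ = 1/(1 + K1/[H⁺] + K1K2/[H⁺]²) = 1/(1 + 10^+1.17 + 10^-0.77) = 0.06265
DIC = [CO2*]/α₀ = 5.673×10^-4 / 0.06265 = 9.05 mmol/kg

DIC = 9.05 mmol/kg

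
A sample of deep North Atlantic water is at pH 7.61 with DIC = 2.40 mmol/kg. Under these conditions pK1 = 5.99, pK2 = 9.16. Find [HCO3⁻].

[HCO3⁻] = 2.28 mmol/kg

α₁ = 1 / (1 + [H⁺]/K1 + K2/[H⁺]) = 1 / (1 + 10^-1.62 + 10^-1.55)
   = 1 / (1 + 0.023988 + 0.028184) = 1/1.0522 = 0.9504
[HCO3⁻] = α₁ × DIC = 0.9504 × 2.40 = 2.28 mmol/kg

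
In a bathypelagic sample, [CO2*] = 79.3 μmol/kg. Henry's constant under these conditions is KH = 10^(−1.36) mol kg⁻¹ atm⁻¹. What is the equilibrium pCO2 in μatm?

pCO2 = 1820 μatm

KH = 10^(−1.36) = 4.365×10^-2 mol kg⁻¹ atm⁻¹
pCO2 = [CO2*]/KH = 79.3×10^-6 / 4.365×10^-2 = 1.82×10^-3 atm = 1820 μatm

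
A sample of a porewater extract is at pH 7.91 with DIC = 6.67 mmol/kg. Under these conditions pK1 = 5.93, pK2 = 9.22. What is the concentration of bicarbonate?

[HCO3⁻] = 6.30 mmol/kg

α₁ = 1 / (1 + [H⁺]/K1 + K2/[H⁺]) = 1 / (1 + 10^-1.98 + 10^-1.31)
   = 1 / (1 + 0.010471 + 0.048978) = 1/1.0594 = 0.9439
[HCO3⁻] = α₁ × DIC = 0.9439 × 6.67 = 6.30 mmol/kg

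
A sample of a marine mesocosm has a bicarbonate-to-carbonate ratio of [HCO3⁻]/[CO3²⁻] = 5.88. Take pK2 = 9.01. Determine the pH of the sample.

pH = 8.24

From K2 = [H⁺][CO3²⁻]/[HCO3⁻]:  pH = pK2 − log₁₀([HCO3⁻]/[CO3²⁻])
log₁₀(5.88) = +0.769
pH = 9.01 − (+0.769) = 8.24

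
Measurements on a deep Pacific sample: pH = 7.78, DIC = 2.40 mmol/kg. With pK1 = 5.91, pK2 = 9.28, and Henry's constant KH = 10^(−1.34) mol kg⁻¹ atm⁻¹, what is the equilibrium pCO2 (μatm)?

α₀ = 1 / (1 + K1/[H⁺] + K1K2/[H⁺]²) = 1 / (1 + 10^+1.87 + 10^+0.37)
   = 1 / (1 + 74.131 + 2.3442) = 1/77.475 = 0.01291
[CO2*] = α₀ × DIC = 0.01291 × 2.40 = 0.03098 mmol/kg
pCO2 = [CO2*]/KH = 3.098×10^-5 / 4.571×10^-2 = 678 μatm

pCO2 = 678 μatm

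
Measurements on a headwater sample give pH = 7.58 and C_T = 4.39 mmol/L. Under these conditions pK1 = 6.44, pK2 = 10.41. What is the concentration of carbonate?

[CO3²⁻] = 6.05 μmol/L

α₂ = 1 / (1 + [H⁺]/K2 + [H⁺]²/(K1K2)) = 1 / (1 + 10^+2.83 + 10^+1.69)
   = 1 / (1 + 676.08 + 48.978) = 1/726.06 = 0.001377
[CO3²⁻] = α₂ × DIC = 0.001377 × 4.39 = 0.00605 mmol/L = 6.05 μmol/L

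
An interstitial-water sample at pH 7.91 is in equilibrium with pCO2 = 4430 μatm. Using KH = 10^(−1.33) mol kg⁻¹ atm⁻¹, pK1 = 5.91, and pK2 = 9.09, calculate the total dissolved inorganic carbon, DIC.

DIC = 22.3 mmol/kg

[CO2*] = KH · pCO2 = 10^(−1.33) × 4430×10^-6 = 2.072×10^-4 mol/kg
α₀ = 1/(1 + K1/[H⁺] + K1K2/[H⁺]²) = 1/(1 + 10^+2.00 + 10^+0.82) = 0.009293
DIC = [CO2*]/α₀ = 2.072×10^-4 / 0.009293 = 22.3 mmol/kg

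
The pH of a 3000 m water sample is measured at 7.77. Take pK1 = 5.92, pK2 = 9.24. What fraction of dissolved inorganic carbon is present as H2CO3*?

α₀ = 0.0135

α₀ = 1 / (1 + K1/[H⁺] + K1K2/[H⁺]²) = 1 / (1 + 10^+1.85 + 10^+0.38)
   = 1 / (1 + 70.795 + 2.3988) = 1/74.193 = 0.01348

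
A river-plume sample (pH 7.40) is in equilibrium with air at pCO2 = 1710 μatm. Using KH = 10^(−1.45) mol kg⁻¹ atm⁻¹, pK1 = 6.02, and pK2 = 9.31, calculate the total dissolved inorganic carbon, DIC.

DIC = 1.53 mmol/kg

[CO2*] = KH · pCO2 = 10^(−1.45) × 1710×10^-6 = 6.067×10^-5 mol/kg
α₀ = 1/(1 + K1/[H⁺] + K1K2/[H⁺]²) = 1/(1 + 10^+1.38 + 10^-0.53) = 0.03955
DIC = [CO2*]/α₀ = 6.067×10^-5 / 0.03955 = 1.53 mmol/kg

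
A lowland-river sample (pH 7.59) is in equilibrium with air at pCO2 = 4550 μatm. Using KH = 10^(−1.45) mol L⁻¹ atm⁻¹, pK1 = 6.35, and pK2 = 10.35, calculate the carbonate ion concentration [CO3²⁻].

[CO2*] = KH · pCO2 = 10^(−1.45) × 4550×10^-6 = 1.614×10^-4 mol/L
α₀ = 1/(1 + K1/[H⁺] + K1K2/[H⁺]²) = 1/(1 + 10^+1.24 + 10^-1.52) = 0.05432
DIC = [CO2*]/α₀ = 1.614×10^-4 / 0.05432 = 2.972 mmol/L
[CO3²⁻] = α₂·DIC; α₂ = 0.001641, so [CO3²⁻] = 0.001641 × 2.972 = 0.00488 mmol/L = 4.88 μmol/L

[CO3²⁻] = 4.88 μmol/L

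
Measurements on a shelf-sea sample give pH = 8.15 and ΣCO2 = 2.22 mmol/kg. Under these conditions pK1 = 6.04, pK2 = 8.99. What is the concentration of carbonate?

α₂ = 1 / (1 + [H⁺]/K2 + [H⁺]²/(K1K2)) = 1 / (1 + 10^+0.84 + 10^-1.27)
   = 1 / (1 + 6.9183 + 0.053703) = 1/7.9720 = 0.1254
[CO3²⁻] = α₂ × DIC = 0.1254 × 2.22 = 0.278 mmol/kg

[CO3²⁻] = 0.278 mmol/kg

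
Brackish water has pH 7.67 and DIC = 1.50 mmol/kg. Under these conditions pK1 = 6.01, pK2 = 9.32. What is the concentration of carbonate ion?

[CO3²⁻] = 0.0322 mmol/kg

α₂ = 1 / (1 + [H⁺]/K2 + [H⁺]²/(K1K2)) = 1 / (1 + 10^+1.65 + 10^-0.01)
   = 1 / (1 + 44.668 + 0.97724) = 1/46.646 = 0.02144
[CO3²⁻] = α₂ × DIC = 0.02144 × 1.50 = 0.0322 mmol/kg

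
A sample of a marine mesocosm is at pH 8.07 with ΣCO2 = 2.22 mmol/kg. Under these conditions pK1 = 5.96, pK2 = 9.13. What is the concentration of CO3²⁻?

α₂ = 1 / (1 + [H⁺]/K2 + [H⁺]²/(K1K2)) = 1 / (1 + 10^+1.06 + 10^-1.05)
   = 1 / (1 + 11.482 + 0.089125) = 1/12.571 = 0.07955
[CO3²⁻] = α₂ × DIC = 0.07955 × 2.22 = 0.177 mmol/kg

[CO3²⁻] = 0.177 mmol/kg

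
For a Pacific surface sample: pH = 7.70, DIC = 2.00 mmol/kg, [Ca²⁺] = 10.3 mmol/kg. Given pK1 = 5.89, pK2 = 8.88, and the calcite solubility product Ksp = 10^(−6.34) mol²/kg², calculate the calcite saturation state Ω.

Ω = 2.75

α₂ = 1 / (1 + [H⁺]/K2 + [H⁺]²/(K1K2)) = 1 / (1 + 10^+1.18 + 10^-0.63)
   = 1 / (1 + 15.136 + 0.23442) = 1/16.370 = 0.06109
[CO3²⁻] = α₂ × DIC = 0.06109 × 2.00 = 0.1222 mmol/kg
Ksp = 10^(−6.34) = 4.571×10^-7
Ω = [Ca²⁺][CO3²⁻]/Ksp = (10.3×10^-3)(1.222×10^-4) / 4.571×10^-7 = 2.75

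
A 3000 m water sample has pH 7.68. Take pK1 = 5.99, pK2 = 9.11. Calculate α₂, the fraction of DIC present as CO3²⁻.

α₂ = 1 / (1 + [H⁺]/K2 + [H⁺]²/(K1K2)) = 1 / (1 + 10^+1.43 + 10^-0.26)
   = 1 / (1 + 26.915 + 0.54954) = 1/28.465 = 0.03513

α₂ = 0.0351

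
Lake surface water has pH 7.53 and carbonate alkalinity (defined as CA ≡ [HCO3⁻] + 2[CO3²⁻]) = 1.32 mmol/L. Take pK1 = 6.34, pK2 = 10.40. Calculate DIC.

DIC = 1.40 mmol/L

CA = [HCO3⁻] + 2[CO3²⁻] = (α₁ + 2α₂)·DIC
At pH 7.53: [H⁺]/K1 = 10^-1.19 = 0.064565, K2/[H⁺] = 10^-2.87 = 0.0013490
α₁ = 1/(1 + 0.064565 + 0.0013490) = 1/1.0659 = 0.9382; α₂ = α₁·K2/[H⁺] = 0.001266
α₁ + 2α₂ = 0.9407
DIC = CA / (α₁ + 2α₂) = 1.32 / 0.9407 = 1.40 mmol/L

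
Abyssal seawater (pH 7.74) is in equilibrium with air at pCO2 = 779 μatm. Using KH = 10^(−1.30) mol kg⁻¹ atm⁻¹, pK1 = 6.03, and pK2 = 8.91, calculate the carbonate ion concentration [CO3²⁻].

[CO3²⁻] = 0.135 mmol/kg

[CO2*] = KH · pCO2 = 10^(−1.30) × 779×10^-6 = 3.904×10^-5 mol/kg
α₀ = 1/(1 + K1/[H⁺] + K1K2/[H⁺]²) = 1/(1 + 10^+1.71 + 10^+0.54) = 0.01794
DIC = [CO2*]/α₀ = 3.904×10^-5 / 0.01794 = 2.177 mmol/kg
[CO3²⁻] = α₂·DIC; α₂ = 0.06219, so [CO3²⁻] = 0.06219 × 2.177 = 0.135 mmol/kg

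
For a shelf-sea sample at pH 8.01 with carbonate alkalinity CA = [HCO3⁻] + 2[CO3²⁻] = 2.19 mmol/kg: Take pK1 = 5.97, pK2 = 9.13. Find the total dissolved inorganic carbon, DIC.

DIC = 2.06 mmol/kg

CA = [HCO3⁻] + 2[CO3²⁻] = (α₁ + 2α₂)·DIC
At pH 8.01: [H⁺]/K1 = 10^-2.04 = 0.0091201, K2/[H⁺] = 10^-1.12 = 0.075858
α₁ = 1/(1 + 0.0091201 + 0.075858) = 1/1.0850 = 0.9217; α₂ = α₁·K2/[H⁺] = 0.06992
α₁ + 2α₂ = 1.0615
DIC = CA / (α₁ + 2α₂) = 2.19 / 1.0615 = 2.06 mmol/kg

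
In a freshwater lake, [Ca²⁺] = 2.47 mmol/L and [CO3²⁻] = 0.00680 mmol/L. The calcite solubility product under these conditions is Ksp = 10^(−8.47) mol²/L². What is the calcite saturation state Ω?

Ω = 4.96

Ksp = 10^(−8.47) = 3.388×10^-9
Ω = [Ca²⁺][CO3²⁻]/Ksp = (2.47×10^-3)(0.00680×10^-3) / 3.388×10^-9 = 4.96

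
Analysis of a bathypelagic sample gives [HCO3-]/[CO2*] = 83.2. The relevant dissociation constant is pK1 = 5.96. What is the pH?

From K1 = [H⁺][HCO3-]/[CO2*]:  pH = pK1 + log₁₀([HCO3-]/[CO2*])
log₁₀(83.2) = +1.920
pH = 5.96 + (+1.920) = 7.88

pH = 7.88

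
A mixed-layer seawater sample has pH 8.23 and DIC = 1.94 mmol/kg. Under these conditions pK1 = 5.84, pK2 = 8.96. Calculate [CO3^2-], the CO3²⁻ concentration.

α₂ = 1 / (1 + [H⁺]/K2 + [H⁺]²/(K1K2)) = 1 / (1 + 10^+0.73 + 10^-1.66)
   = 1 / (1 + 5.3703 + 0.021878) = 1/6.3922 = 0.1564
[CO3²⁻] = α₂ × DIC = 0.1564 × 1.94 = 0.303 mmol/kg

[CO3²⁻] = 0.303 mmol/kg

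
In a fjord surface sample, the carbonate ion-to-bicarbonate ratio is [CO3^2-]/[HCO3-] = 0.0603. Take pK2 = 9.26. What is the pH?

From K2 = [H⁺][CO3^2-]/[HCO3-]:  pH = pK2 + log₁₀([CO3^2-]/[HCO3-])
log₁₀(0.0603) = -1.220
pH = 9.26 + (-1.220) = 8.04

pH = 8.04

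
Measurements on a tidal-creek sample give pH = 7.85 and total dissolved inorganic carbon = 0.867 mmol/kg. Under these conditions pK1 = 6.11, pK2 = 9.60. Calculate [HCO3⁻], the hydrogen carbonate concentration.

[HCO3⁻] = 0.837 mmol/kg

α₁ = 1 / (1 + [H⁺]/K1 + K2/[H⁺]) = 1 / (1 + 10^-1.74 + 10^-1.75)
   = 1 / (1 + 0.018197 + 0.017783) = 1/1.0360 = 0.9653
[HCO3⁻] = α₁ × DIC = 0.9653 × 0.867 = 0.837 mmol/kg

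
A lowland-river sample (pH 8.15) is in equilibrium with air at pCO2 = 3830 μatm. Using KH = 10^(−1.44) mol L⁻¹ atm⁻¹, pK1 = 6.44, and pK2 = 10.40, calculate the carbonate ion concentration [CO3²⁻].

[CO3²⁻] = 0.0401 mmol/L

[CO2*] = KH · pCO2 = 10^(−1.44) × 3830×10^-6 = 1.391×10^-4 mol/L
α₀ = 1/(1 + K1/[H⁺] + K1K2/[H⁺]²) = 1/(1 + 10^+1.71 + 10^-0.54) = 0.01902
DIC = [CO2*]/α₀ = 1.391×10^-4 / 0.01902 = 7.311 mmol/L
[CO3²⁻] = α₂·DIC; α₂ = 0.005486, so [CO3²⁻] = 0.005486 × 7.311 = 0.0401 mmol/L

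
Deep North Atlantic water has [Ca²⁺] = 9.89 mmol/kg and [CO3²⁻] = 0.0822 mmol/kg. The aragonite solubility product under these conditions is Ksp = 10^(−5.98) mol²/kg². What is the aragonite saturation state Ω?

Ω = 0.776

Ksp = 10^(−5.98) = 1.047×10^-6
Ω = [Ca²⁺][CO3²⁻]/Ksp = (9.89×10^-3)(0.0822×10^-3) / 1.047×10^-6 = 0.776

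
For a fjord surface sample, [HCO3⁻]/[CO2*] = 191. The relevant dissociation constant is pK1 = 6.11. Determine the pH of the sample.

From K1 = [H⁺][HCO3⁻]/[CO2*]:  pH = pK1 + log₁₀([HCO3⁻]/[CO2*])
log₁₀(191) = +2.281
pH = 6.11 + (+2.281) = 8.39

pH = 8.39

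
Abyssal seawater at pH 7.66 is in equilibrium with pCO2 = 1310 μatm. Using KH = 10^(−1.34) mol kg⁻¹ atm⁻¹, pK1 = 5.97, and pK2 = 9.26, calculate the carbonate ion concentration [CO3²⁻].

[CO3²⁻] = 0.0737 mmol/kg

[CO2*] = KH · pCO2 = 10^(−1.34) × 1310×10^-6 = 5.988×10^-5 mol/kg
α₀ = 1/(1 + K1/[H⁺] + K1K2/[H⁺]²) = 1/(1 + 10^+1.69 + 10^+0.09) = 0.01953
DIC = [CO2*]/α₀ = 5.988×10^-5 / 0.01953 = 3.066 mmol/kg
[CO3²⁻] = α₂·DIC; α₂ = 0.02402, so [CO3²⁻] = 0.02402 × 3.066 = 0.0737 mmol/kg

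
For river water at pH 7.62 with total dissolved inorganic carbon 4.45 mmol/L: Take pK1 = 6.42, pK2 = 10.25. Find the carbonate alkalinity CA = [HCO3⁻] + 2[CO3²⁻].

CA = 4.20 mmol/L

CA = [HCO3⁻] + 2[CO3²⁻] = (α₁ + 2α₂)·DIC
At pH 7.62: [H⁺]/K1 = 10^-1.20 = 0.063096, K2/[H⁺] = 10^-2.63 = 0.0023442
α₁ = 1/(1 + 0.063096 + 0.0023442) = 1/1.0654 = 0.9386; α₂ = α₁·K2/[H⁺] = 0.002200
α₁ + 2α₂ = 0.9430
CA = 0.9430 × 4.45 = 4.20 mmol/L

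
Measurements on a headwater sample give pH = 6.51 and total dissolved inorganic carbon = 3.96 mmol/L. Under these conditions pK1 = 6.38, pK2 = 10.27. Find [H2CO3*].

α₀ = 1 / (1 + K1/[H⁺] + K1K2/[H⁺]²) = 1 / (1 + 10^+0.13 + 10^-3.63)
   = 1 / (1 + 1.3490 + 0.00023442) = 1/2.3492 = 0.4257
[CO2*] = α₀ × DIC = 0.4257 × 3.96 = 1.69 mmol/L

[CO2*] = 1.69 mmol/L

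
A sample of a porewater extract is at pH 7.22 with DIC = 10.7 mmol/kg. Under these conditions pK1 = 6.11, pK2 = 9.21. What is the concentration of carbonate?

[CO3²⁻] = 0.101 mmol/kg

α₂ = 1 / (1 + [H⁺]/K2 + [H⁺]²/(K1K2)) = 1 / (1 + 10^+1.99 + 10^+0.88)
   = 1 / (1 + 97.724 + 7.5858) = 1/106.31 = 0.009406
[CO3²⁻] = α₂ × DIC = 0.009406 × 10.7 = 0.101 mmol/kg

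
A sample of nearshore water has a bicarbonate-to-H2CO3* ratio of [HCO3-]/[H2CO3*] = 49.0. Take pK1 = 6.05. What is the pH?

From K1 = [H⁺][HCO3-]/[H2CO3*]:  pH = pK1 + log₁₀([HCO3-]/[H2CO3*])
log₁₀(49.0) = +1.690
pH = 6.05 + (+1.690) = 7.74

pH = 7.74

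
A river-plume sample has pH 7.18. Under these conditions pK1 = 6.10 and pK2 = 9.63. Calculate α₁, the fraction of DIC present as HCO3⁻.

α₁ = 0.920

α₁ = 1 / (1 + [H⁺]/K1 + K2/[H⁺]) = 1 / (1 + 10^-1.08 + 10^-2.45)
   = 1 / (1 + 0.083176 + 0.0035481) = 1/1.0867 = 0.9202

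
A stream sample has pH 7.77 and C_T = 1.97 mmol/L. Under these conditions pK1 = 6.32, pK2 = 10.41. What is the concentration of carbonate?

α₂ = 1 / (1 + [H⁺]/K2 + [H⁺]²/(K1K2)) = 1 / (1 + 10^+2.64 + 10^+1.19)
   = 1 / (1 + 436.52 + 15.488) = 1/453.00 = 0.002207
[CO3²⁻] = α₂ × DIC = 0.002207 × 1.97 = 0.00435 mmol/L = 4.35 μmol/L

[CO3²⁻] = 4.35 μmol/L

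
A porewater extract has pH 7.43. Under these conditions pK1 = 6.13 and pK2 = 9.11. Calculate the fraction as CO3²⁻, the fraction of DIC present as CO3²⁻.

α₂ = 1 / (1 + [H⁺]/K2 + [H⁺]²/(K1K2)) = 1 / (1 + 10^+1.68 + 10^+0.38)
   = 1 / (1 + 47.863 + 2.3988) = 1/51.262 = 0.01951

α₂ = 0.0195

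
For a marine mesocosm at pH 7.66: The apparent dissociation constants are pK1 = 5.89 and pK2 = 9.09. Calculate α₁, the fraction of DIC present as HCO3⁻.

α₁ = 1 / (1 + [H⁺]/K1 + K2/[H⁺]) = 1 / (1 + 10^-1.77 + 10^-1.43)
   = 1 / (1 + 0.016982 + 0.037154) = 1/1.0541 = 0.9486

α₁ = 0.949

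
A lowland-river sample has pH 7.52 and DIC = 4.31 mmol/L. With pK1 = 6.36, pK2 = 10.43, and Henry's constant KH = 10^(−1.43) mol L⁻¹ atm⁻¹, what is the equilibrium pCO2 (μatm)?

α₀ = 1 / (1 + K1/[H⁺] + K1K2/[H⁺]²) = 1 / (1 + 10^+1.16 + 10^-1.75)
   = 1 / (1 + 14.454 + 0.017783) = 1/15.472 = 0.06463
[CO2*] = α₀ × DIC = 0.06463 × 4.31 = 0.2786 mmol/L
pCO2 = [CO2*]/KH = 2.786×10^-4 / 3.715×10^-2 = 7500 μatm

pCO2 = 7500 μatm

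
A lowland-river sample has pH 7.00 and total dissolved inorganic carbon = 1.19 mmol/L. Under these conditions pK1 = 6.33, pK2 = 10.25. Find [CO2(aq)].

α₀ = 1 / (1 + K1/[H⁺] + K1K2/[H⁺]²) = 1 / (1 + 10^+0.67 + 10^-2.58)
   = 1 / (1 + 4.6774 + 0.0026303) = 1/5.6800 = 0.1761
[CO2*] = α₀ × DIC = 0.1761 × 1.19 = 0.210 mmol/L

[CO2*] = 0.210 mmol/L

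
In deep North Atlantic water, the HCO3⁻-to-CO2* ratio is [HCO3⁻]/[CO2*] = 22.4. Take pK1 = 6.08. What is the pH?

pH = 7.43

From K1 = [H⁺][HCO3⁻]/[CO2*]:  pH = pK1 + log₁₀([HCO3⁻]/[CO2*])
log₁₀(22.4) = +1.350
pH = 6.08 + (+1.350) = 7.43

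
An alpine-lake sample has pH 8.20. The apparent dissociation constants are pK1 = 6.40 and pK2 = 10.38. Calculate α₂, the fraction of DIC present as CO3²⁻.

α₂ = 0.00646

α₂ = 1 / (1 + [H⁺]/K2 + [H⁺]²/(K1K2)) = 1 / (1 + 10^+2.18 + 10^+0.38)
   = 1 / (1 + 151.36 + 2.3988) = 1/154.75 = 0.006462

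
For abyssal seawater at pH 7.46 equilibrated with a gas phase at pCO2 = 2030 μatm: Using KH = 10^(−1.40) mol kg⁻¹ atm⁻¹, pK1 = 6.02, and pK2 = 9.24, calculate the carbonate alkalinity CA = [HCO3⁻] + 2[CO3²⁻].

CA = 2.30 mmol/kg

[CO2*] = KH · pCO2 = 10^(−1.40) × 2030×10^-6 = 8.082×10^-5 mol/kg
α₀ = 1/(1 + K1/[H⁺] + K1K2/[H⁺]²) = 1/(1 + 10^+1.44 + 10^-0.34) = 0.03448
DIC = [CO2*]/α₀ = 8.082×10^-5 / 0.03448 = 2.344 mmol/kg
CA = (α₁ + 2α₂)·DIC = (0.9498 + 2×0.01576) × 2.344 = 2.30 mmol/kg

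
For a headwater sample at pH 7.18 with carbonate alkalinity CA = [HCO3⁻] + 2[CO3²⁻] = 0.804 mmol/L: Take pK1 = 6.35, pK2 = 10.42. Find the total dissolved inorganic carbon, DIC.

DIC = 0.922 mmol/L

CA = [HCO3⁻] + 2[CO3²⁻] = (α₁ + 2α₂)·DIC
At pH 7.18: [H⁺]/K1 = 10^-0.83 = 0.14791, K2/[H⁺] = 10^-3.24 = 0.00057544
α₁ = 1/(1 + 0.14791 + 0.00057544) = 1/1.1485 = 0.8707; α₂ = α₁·K2/[H⁺] = 0.0005010
α₁ + 2α₂ = 0.8717
DIC = CA / (α₁ + 2α₂) = 0.804 / 0.8717 = 0.922 mmol/L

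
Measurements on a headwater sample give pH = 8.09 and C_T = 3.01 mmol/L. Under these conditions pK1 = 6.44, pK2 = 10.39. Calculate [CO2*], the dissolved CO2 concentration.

[CO2*] = 0.0656 mmol/L

α₀ = 1 / (1 + K1/[H⁺] + K1K2/[H⁺]²) = 1 / (1 + 10^+1.65 + 10^-0.65)
   = 1 / (1 + 44.668 + 0.22387) = 1/45.892 = 0.02179
[CO2*] = α₀ × DIC = 0.02179 × 3.01 = 0.0656 mmol/L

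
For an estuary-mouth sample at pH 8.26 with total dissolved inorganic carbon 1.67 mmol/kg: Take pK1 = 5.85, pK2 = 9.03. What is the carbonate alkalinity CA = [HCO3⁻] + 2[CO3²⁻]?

CA = 1.91 mmol/kg

CA = [HCO3⁻] + 2[CO3²⁻] = (α₁ + 2α₂)·DIC
At pH 8.26: [H⁺]/K1 = 10^-2.41 = 0.0038905, K2/[H⁺] = 10^-0.77 = 0.16982
α₁ = 1/(1 + 0.0038905 + 0.16982) = 1/1.1737 = 0.8520; α₂ = α₁·K2/[H⁺] = 0.1447
α₁ + 2α₂ = 1.1414
CA = 1.1414 × 1.67 = 1.91 mmol/kg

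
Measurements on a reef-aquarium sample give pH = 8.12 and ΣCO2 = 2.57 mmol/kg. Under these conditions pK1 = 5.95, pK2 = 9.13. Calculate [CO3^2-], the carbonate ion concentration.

[CO3²⁻] = 0.227 mmol/kg

α₂ = 1 / (1 + [H⁺]/K2 + [H⁺]²/(K1K2)) = 1 / (1 + 10^+1.01 + 10^-1.16)
   = 1 / (1 + 10.233 + 0.069183) = 1/11.302 = 0.08848
[CO3²⁻] = α₂ × DIC = 0.08848 × 2.57 = 0.227 mmol/kg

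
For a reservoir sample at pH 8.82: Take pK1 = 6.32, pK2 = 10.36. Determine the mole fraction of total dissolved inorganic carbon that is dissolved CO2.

α₀ = 1 / (1 + K1/[H⁺] + K1K2/[H⁺]²) = 1 / (1 + 10^+2.50 + 10^+0.96)
   = 1 / (1 + 316.23 + 9.1201) = 1/326.35 = 0.003064

α₀ = 0.00306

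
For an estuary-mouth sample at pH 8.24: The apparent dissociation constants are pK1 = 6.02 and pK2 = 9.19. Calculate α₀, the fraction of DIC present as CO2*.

α₀ = 0.00539

α₀ = 1 / (1 + K1/[H⁺] + K1K2/[H⁺]²) = 1 / (1 + 10^+2.22 + 10^+1.27)
   = 1 / (1 + 165.96 + 18.621) = 1/185.58 = 0.005389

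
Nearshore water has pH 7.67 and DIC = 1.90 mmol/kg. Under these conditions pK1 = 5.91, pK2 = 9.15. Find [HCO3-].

α₁ = 1 / (1 + [H⁺]/K1 + K2/[H⁺]) = 1 / (1 + 10^-1.76 + 10^-1.48)
   = 1 / (1 + 0.017378 + 0.033113) = 1/1.0505 = 0.9519
[HCO3⁻] = α₁ × DIC = 0.9519 × 1.90 = 1.81 mmol/kg

[HCO3⁻] = 1.81 mmol/kg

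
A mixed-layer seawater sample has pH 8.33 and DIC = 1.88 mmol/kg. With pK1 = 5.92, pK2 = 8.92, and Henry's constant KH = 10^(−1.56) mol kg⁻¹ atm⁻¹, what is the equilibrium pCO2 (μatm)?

α₀ = 1 / (1 + K1/[H⁺] + K1K2/[H⁺]²) = 1 / (1 + 10^+2.41 + 10^+1.82)
   = 1 / (1 + 257.04 + 66.069) = 1/324.11 = 0.003085
[CO2*] = α₀ × DIC = 0.003085 × 1.88 = 0.005801 mmol/kg = 5.801 μmol/kg
pCO2 = [CO2*]/KH = 5.801×10^-6 / 2.754×10^-2 = 211 μatm

pCO2 = 211 μatm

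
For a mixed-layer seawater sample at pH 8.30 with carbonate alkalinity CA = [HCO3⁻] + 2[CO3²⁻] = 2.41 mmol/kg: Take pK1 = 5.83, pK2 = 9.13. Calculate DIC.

DIC = 2.14 mmol/kg

CA = [HCO3⁻] + 2[CO3²⁻] = (α₁ + 2α₂)·DIC
At pH 8.30: [H⁺]/K1 = 10^-2.47 = 0.0033884, K2/[H⁺] = 10^-0.83 = 0.14791
α₁ = 1/(1 + 0.0033884 + 0.14791) = 1/1.1513 = 0.8686; α₂ = α₁·K2/[H⁺] = 0.1285
α₁ + 2α₂ = 1.1255
DIC = CA / (α₁ + 2α₂) = 2.41 / 1.1255 = 2.14 mmol/kg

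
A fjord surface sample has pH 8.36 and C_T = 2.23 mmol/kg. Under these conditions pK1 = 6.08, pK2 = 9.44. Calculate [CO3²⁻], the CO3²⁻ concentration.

α₂ = 1 / (1 + [H⁺]/K2 + [H⁺]²/(K1K2)) = 1 / (1 + 10^+1.08 + 10^-1.20)
   = 1 / (1 + 12.023 + 0.063096) = 1/13.086 = 0.07642
[CO3²⁻] = α₂ × DIC = 0.07642 × 2.23 = 0.170 mmol/kg

[CO3²⁻] = 0.170 mmol/kg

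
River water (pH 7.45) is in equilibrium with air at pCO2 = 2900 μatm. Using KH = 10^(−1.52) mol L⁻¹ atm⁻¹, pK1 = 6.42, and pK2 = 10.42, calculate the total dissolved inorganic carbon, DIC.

DIC = 1.03 mmol/L

[CO2*] = KH · pCO2 = 10^(−1.52) × 2900×10^-6 = 8.758×10^-5 mol/L
α₀ = 1/(1 + K1/[H⁺] + K1K2/[H⁺]²) = 1/(1 + 10^+1.03 + 10^-1.94) = 0.08528
DIC = [CO2*]/α₀ = 8.758×10^-5 / 0.08528 = 1.03 mmol/L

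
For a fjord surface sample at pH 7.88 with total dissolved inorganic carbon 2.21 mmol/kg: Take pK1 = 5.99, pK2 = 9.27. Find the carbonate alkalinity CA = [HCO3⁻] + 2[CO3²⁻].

CA = 2.27 mmol/kg

CA = [HCO3⁻] + 2[CO3²⁻] = (α₁ + 2α₂)·DIC
At pH 7.88: [H⁺]/K1 = 10^-1.89 = 0.012882, K2/[H⁺] = 10^-1.39 = 0.040738
α₁ = 1/(1 + 0.012882 + 0.040738) = 1/1.0536 = 0.9491; α₂ = α₁·K2/[H⁺] = 0.03866
α₁ + 2α₂ = 1.0264
CA = 1.0264 × 2.21 = 2.27 mmol/kg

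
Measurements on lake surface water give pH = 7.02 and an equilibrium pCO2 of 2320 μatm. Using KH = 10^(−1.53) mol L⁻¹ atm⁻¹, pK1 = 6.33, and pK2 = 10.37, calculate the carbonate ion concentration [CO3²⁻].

[CO2*] = KH · pCO2 = 10^(−1.53) × 2320×10^-6 = 6.847×10^-5 mol/L
α₀ = 1/(1 + K1/[H⁺] + K1K2/[H⁺]²) = 1/(1 + 10^+0.69 + 10^-2.66) = 0.1695
DIC = [CO2*]/α₀ = 6.847×10^-5 / 0.1695 = 0.4040 mmol/L
[CO3²⁻] = α₂·DIC; α₂ = 0.0003708, so [CO3²⁻] = 0.0003708 × 0.4040 = 0.000150 mmol/L = 0.150 μmol/L

[CO3²⁻] = 0.150 μmol/L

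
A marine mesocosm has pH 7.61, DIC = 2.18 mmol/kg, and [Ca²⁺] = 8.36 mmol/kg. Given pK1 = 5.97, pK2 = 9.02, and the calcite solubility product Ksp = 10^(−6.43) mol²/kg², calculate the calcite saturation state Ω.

Ω = 1.80

α₂ = 1 / (1 + [H⁺]/K2 + [H⁺]²/(K1K2)) = 1 / (1 + 10^+1.41 + 10^-0.23)
   = 1 / (1 + 25.704 + 0.58884) = 1/27.293 = 0.03664
[CO3²⁻] = α₂ × DIC = 0.03664 × 2.18 = 0.07987 mmol/kg
Ksp = 10^(−6.43) = 3.715×10^-7
Ω = [Ca²⁺][CO3²⁻]/Ksp = (8.36×10^-3)(7.987×10^-5) / 3.715×10^-7 = 1.80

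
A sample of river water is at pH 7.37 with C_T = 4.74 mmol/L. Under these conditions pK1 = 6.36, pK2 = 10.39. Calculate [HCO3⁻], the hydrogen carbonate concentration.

α₁ = 1 / (1 + [H⁺]/K1 + K2/[H⁺]) = 1 / (1 + 10^-1.01 + 10^-3.02)
   = 1 / (1 + 0.097724 + 0.00095499) = 1/1.0987 = 0.9102
[HCO3⁻] = α₁ × DIC = 0.9102 × 4.74 = 4.31 mmol/L

[HCO3⁻] = 4.31 mmol/L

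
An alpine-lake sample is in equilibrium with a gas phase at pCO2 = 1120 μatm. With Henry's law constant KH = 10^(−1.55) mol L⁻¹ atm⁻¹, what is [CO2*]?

[CO2*] = 31.6 μmol/L

KH = 10^(−1.55) = 2.818×10^-2 mol L⁻¹ atm⁻¹
[CO2*] = KH · pCO2 = 2.818×10^-2 × 1120×10^-6 atm = 3.16×10^-5 mol/L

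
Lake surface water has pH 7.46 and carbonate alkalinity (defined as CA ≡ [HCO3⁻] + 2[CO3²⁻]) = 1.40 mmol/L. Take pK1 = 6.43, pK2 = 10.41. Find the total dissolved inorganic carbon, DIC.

CA = [HCO3⁻] + 2[CO3²⁻] = (α₁ + 2α₂)·DIC
At pH 7.46: [H⁺]/K1 = 10^-1.03 = 0.093325, K2/[H⁺] = 10^-2.95 = 0.0011220
α₁ = 1/(1 + 0.093325 + 0.0011220) = 1/1.0944 = 0.9137; α₂ = α₁·K2/[H⁺] = 0.001025
α₁ + 2α₂ = 0.9158
DIC = CA / (α₁ + 2α₂) = 1.40 / 0.9158 = 1.53 mmol/L

DIC = 1.53 mmol/L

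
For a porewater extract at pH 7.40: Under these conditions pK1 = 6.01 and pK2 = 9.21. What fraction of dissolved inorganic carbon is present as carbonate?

α₂ = 0.0147

α₂ = 1 / (1 + [H⁺]/K2 + [H⁺]²/(K1K2)) = 1 / (1 + 10^+1.81 + 10^+0.42)
   = 1 / (1 + 64.565 + 2.6303) = 1/68.196 = 0.01466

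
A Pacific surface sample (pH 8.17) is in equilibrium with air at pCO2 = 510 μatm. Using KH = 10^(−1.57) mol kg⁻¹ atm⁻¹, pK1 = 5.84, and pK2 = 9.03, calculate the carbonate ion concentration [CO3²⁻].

[CO3²⁻] = 0.405 mmol/kg

[CO2*] = KH · pCO2 = 10^(−1.57) × 510×10^-6 = 1.373×10^-5 mol/kg
α₀ = 1/(1 + K1/[H⁺] + K1K2/[H⁺]²) = 1/(1 + 10^+2.33 + 10^+1.47) = 0.004093
DIC = [CO2*]/α₀ = 1.373×10^-5 / 0.004093 = 3.354 mmol/kg
[CO3²⁻] = α₂·DIC; α₂ = 0.1208, so [CO3²⁻] = 0.1208 × 3.354 = 0.405 mmol/kg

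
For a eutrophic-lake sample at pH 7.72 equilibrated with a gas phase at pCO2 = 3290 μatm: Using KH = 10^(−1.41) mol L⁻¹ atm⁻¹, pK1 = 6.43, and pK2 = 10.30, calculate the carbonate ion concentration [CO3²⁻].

[CO3²⁻] = 6.56 μmol/L

[CO2*] = KH · pCO2 = 10^(−1.41) × 3290×10^-6 = 1.280×10^-4 mol/L
α₀ = 1/(1 + K1/[H⁺] + K1K2/[H⁺]²) = 1/(1 + 10^+1.29 + 10^-1.29) = 0.04866
DIC = [CO2*]/α₀ = 1.280×10^-4 / 0.04866 = 2.630 mmol/L
[CO3²⁻] = α₂·DIC; α₂ = 0.002496, so [CO3²⁻] = 0.002496 × 2.630 = 0.00656 mmol/L = 6.56 μmol/L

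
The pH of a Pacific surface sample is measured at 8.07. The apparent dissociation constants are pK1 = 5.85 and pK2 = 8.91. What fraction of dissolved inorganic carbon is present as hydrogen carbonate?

α₁ = 0.869

α₁ = 1 / (1 + [H⁺]/K1 + K2/[H⁺]) = 1 / (1 + 10^-2.22 + 10^-0.84)
   = 1 / (1 + 0.0060256 + 0.14454) = 1/1.1506 = 0.8691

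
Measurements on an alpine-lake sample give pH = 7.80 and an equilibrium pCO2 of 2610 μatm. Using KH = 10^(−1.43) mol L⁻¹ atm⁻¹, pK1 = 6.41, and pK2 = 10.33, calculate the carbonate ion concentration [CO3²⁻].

[CO3²⁻] = 7.02 μmol/L

[CO2*] = KH · pCO2 = 10^(−1.43) × 2610×10^-6 = 9.697×10^-5 mol/L
α₀ = 1/(1 + K1/[H⁺] + K1K2/[H⁺]²) = 1/(1 + 10^+1.39 + 10^-1.14) = 0.03903
DIC = [CO2*]/α₀ = 9.697×10^-5 / 0.03903 = 2.484 mmol/L
[CO3²⁻] = α₂·DIC; α₂ = 0.002828, so [CO3²⁻] = 0.002828 × 2.484 = 0.00702 mmol/L = 7.02 μmol/L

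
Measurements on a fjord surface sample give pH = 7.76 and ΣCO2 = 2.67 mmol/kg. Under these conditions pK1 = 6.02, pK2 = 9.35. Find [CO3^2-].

[CO3²⁻] = 0.0657 mmol/kg

α₂ = 1 / (1 + [H⁺]/K2 + [H⁺]²/(K1K2)) = 1 / (1 + 10^+1.59 + 10^-0.15)
   = 1 / (1 + 38.905 + 0.70795) = 1/40.612 = 0.02462
[CO3²⁻] = α₂ × DIC = 0.02462 × 2.67 = 0.0657 mmol/kg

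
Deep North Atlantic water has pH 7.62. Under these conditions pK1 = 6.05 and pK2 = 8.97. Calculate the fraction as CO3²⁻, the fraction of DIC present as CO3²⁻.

α₂ = 1 / (1 + [H⁺]/K2 + [H⁺]²/(K1K2)) = 1 / (1 + 10^+1.35 + 10^-0.22)
   = 1 / (1 + 22.387 + 0.60256) = 1/23.990 = 0.04168

α₂ = 0.0417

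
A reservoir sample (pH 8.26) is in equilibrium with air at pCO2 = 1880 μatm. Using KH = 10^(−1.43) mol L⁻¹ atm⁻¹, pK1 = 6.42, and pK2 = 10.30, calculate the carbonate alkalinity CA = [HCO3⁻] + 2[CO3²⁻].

CA = 4.92 mmol/L

[CO2*] = KH · pCO2 = 10^(−1.43) × 1880×10^-6 = 6.985×10^-5 mol/L
α₀ = 1/(1 + K1/[H⁺] + K1K2/[H⁺]²) = 1/(1 + 10^+1.84 + 10^-0.20) = 0.01412
DIC = [CO2*]/α₀ = 6.985×10^-5 / 0.01412 = 4.946 mmol/L
CA = (α₁ + 2α₂)·DIC = (0.9770 + 2×0.008910) × 4.946 = 4.92 mmol/L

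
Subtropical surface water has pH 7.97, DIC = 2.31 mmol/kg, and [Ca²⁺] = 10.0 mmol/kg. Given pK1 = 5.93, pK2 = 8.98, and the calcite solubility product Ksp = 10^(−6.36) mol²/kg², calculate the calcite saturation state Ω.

Ω = 4.67

α₂ = 1 / (1 + [H⁺]/K2 + [H⁺]²/(K1K2)) = 1 / (1 + 10^+1.01 + 10^-1.03)
   = 1 / (1 + 10.233 + 0.093325) = 1/11.326 = 0.08829
[CO3²⁻] = α₂ × DIC = 0.08829 × 2.31 = 0.2040 mmol/kg
Ksp = 10^(−6.36) = 4.365×10^-7
Ω = [Ca²⁺][CO3²⁻]/Ksp = (10.0×10^-3)(2.040×10^-4) / 4.365×10^-7 = 4.67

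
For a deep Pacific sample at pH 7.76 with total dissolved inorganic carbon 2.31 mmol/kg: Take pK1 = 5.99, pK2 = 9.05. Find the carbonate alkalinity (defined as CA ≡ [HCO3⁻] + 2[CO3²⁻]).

CA = 2.38 mmol/kg

CA = [HCO3⁻] + 2[CO3²⁻] = (α₁ + 2α₂)·DIC
At pH 7.76: [H⁺]/K1 = 10^-1.77 = 0.016982, K2/[H⁺] = 10^-1.29 = 0.051286
α₁ = 1/(1 + 0.016982 + 0.051286) = 1/1.0683 = 0.9361; α₂ = α₁·K2/[H⁺] = 0.04801
α₁ + 2α₂ = 1.0321
CA = 1.0321 × 2.31 = 2.38 mmol/kg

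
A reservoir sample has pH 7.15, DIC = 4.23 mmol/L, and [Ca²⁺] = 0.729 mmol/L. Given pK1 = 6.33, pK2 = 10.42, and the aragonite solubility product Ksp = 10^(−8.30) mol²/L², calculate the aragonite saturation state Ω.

α₂ = 1 / (1 + [H⁺]/K2 + [H⁺]²/(K1K2)) = 1 / (1 + 10^+3.27 + 10^+2.45)
   = 1 / (1 + 1862.1 + 281.84) = 1/2144.9 = 0.0004662
[CO3²⁻] = α₂ × DIC = 0.0004662 × 4.23 = 0.001972 mmol/L = 1.972 μmol/L
Ksp = 10^(−8.30) = 5.012×10^-9
Ω = [Ca²⁺][CO3²⁻]/Ksp = (0.729×10^-3)(1.972×10^-6) / 5.012×10^-9 = 0.287

Ω = 0.287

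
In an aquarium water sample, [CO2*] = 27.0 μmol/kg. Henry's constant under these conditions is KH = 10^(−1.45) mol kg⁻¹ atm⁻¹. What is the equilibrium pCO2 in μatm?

KH = 10^(−1.45) = 3.548×10^-2 mol kg⁻¹ atm⁻¹
pCO2 = [CO2*]/KH = 27.0×10^-6 / 3.548×10^-2 = 7.61×10^-4 atm = 761 μatm

pCO2 = 761 μatm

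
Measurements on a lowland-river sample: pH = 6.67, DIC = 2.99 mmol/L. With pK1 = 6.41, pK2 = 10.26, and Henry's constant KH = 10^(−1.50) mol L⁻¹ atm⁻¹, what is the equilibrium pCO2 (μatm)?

α₀ = 1 / (1 + K1/[H⁺] + K1K2/[H⁺]²) = 1 / (1 + 10^+0.26 + 10^-3.33)
   = 1 / (1 + 1.8197 + 0.00046774) = 1/2.8202 = 0.3546
[CO2*] = α₀ × DIC = 0.3546 × 2.99 = 1.060 mmol/L
pCO2 = [CO2*]/KH = 1.060×10^-3 / 3.162×10^-2 = 3.35×10^4 μatm

pCO2 = 3.35×10^4 μatm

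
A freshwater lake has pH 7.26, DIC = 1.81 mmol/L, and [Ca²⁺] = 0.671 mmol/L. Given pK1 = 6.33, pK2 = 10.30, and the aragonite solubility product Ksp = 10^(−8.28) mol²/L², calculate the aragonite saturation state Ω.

α₂ = 1 / (1 + [H⁺]/K2 + [H⁺]²/(K1K2)) = 1 / (1 + 10^+3.04 + 10^+2.11)
   = 1 / (1 + 1096.5 + 128.82) = 1/1226.3 = 0.0008155
[CO3²⁻] = α₂ × DIC = 0.0008155 × 1.81 = 0.001476 mmol/L = 1.476 μmol/L
Ksp = 10^(−8.28) = 5.248×10^-9
Ω = [Ca²⁺][CO3²⁻]/Ksp = (0.671×10^-3)(1.476×10^-6) / 5.248×10^-9 = 0.189

Ω = 0.189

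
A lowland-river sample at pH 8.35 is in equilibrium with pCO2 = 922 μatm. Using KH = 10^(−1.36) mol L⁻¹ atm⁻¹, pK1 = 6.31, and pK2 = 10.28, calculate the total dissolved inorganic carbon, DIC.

[CO2*] = KH · pCO2 = 10^(−1.36) × 922×10^-6 = 4.025×10^-5 mol/L
α₀ = 1/(1 + K1/[H⁺] + K1K2/[H⁺]²) = 1/(1 + 10^+2.04 + 10^+0.11) = 0.008934
DIC = [CO2*]/α₀ = 4.025×10^-5 / 0.008934 = 4.51 mmol/L

DIC = 4.51 mmol/L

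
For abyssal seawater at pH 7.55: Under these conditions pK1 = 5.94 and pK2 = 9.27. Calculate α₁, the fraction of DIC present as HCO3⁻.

α₁ = 1 / (1 + [H⁺]/K1 + K2/[H⁺]) = 1 / (1 + 10^-1.61 + 10^-1.72)
   = 1 / (1 + 0.024547 + 0.019055) = 1/1.0436 = 0.9582

α₁ = 0.958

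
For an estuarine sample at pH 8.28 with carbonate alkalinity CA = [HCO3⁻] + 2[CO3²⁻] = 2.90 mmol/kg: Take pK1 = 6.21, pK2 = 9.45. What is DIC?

CA = [HCO3⁻] + 2[CO3²⁻] = (α₁ + 2α₂)·DIC
At pH 8.28: [H⁺]/K1 = 10^-2.07 = 0.0085114, K2/[H⁺] = 10^-1.17 = 0.067608
α₁ = 1/(1 + 0.0085114 + 0.067608) = 1/1.0761 = 0.9293; α₂ = α₁·K2/[H⁺] = 0.06283
α₁ + 2α₂ = 1.0549
DIC = CA / (α₁ + 2α₂) = 2.90 / 1.0549 = 2.75 mmol/kg

DIC = 2.75 mmol/kg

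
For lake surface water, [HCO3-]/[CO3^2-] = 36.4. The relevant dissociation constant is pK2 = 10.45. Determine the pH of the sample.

From K2 = [H⁺][CO3^2-]/[HCO3-]:  pH = pK2 − log₁₀([HCO3-]/[CO3^2-])
log₁₀(36.4) = +1.561
pH = 10.45 − (+1.561) = 8.89

pH = 8.89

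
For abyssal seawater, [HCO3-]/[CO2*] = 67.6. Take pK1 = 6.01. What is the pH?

From K1 = [H⁺][HCO3-]/[CO2*]:  pH = pK1 + log₁₀([HCO3-]/[CO2*])
log₁₀(67.6) = +1.830
pH = 6.01 + (+1.830) = 7.84

pH = 7.84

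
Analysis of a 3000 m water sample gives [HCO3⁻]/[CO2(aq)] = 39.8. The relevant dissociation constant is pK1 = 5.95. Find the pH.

pH = 7.55

From K1 = [H⁺][HCO3⁻]/[CO2(aq)]:  pH = pK1 + log₁₀([HCO3⁻]/[CO2(aq)])
log₁₀(39.8) = +1.600
pH = 5.95 + (+1.600) = 7.55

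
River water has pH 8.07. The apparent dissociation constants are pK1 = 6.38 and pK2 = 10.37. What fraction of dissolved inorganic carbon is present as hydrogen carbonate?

α₁ = 1 / (1 + [H⁺]/K1 + K2/[H⁺]) = 1 / (1 + 10^-1.69 + 10^-2.30)
   = 1 / (1 + 0.020417 + 0.0050119) = 1/1.0254 = 0.9752

α₁ = 0.975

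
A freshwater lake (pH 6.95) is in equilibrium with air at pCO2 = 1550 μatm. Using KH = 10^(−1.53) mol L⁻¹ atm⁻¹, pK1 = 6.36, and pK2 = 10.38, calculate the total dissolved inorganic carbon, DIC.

[CO2*] = KH · pCO2 = 10^(−1.53) × 1550×10^-6 = 4.574×10^-5 mol/L
α₀ = 1/(1 + K1/[H⁺] + K1K2/[H⁺]²) = 1/(1 + 10^+0.59 + 10^-2.84) = 0.2044
DIC = [CO2*]/α₀ = 4.574×10^-5 / 0.2044 = 0.224 mmol/L

DIC = 0.224 mmol/L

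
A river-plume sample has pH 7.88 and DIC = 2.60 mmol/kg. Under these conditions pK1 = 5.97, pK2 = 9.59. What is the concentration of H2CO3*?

α₀ = 1 / (1 + K1/[H⁺] + K1K2/[H⁺]²) = 1 / (1 + 10^+1.91 + 10^+0.20)
   = 1 / (1 + 81.283 + 1.5849) = 1/83.868 = 0.01192
[CO2*] = α₀ × DIC = 0.01192 × 2.60 = 0.0310 mmol/kg

[CO2*] = 0.0310 mmol/kg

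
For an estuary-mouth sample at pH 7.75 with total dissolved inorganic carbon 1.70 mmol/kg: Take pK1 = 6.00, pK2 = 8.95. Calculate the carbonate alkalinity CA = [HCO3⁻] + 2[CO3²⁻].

CA = 1.77 mmol/kg

CA = [HCO3⁻] + 2[CO3²⁻] = (α₁ + 2α₂)·DIC
At pH 7.75: [H⁺]/K1 = 10^-1.75 = 0.017783, K2/[H⁺] = 10^-1.20 = 0.063096
α₁ = 1/(1 + 0.017783 + 0.063096) = 1/1.0809 = 0.9252; α₂ = α₁·K2/[H⁺] = 0.05837
α₁ + 2α₂ = 1.0419
CA = 1.0419 × 1.70 = 1.77 mmol/kg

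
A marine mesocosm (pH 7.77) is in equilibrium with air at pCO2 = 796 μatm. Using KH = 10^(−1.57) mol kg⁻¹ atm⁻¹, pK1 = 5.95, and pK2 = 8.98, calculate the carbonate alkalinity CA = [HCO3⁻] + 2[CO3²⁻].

[CO2*] = KH · pCO2 = 10^(−1.57) × 796×10^-6 = 2.142×10^-5 mol/kg
α₀ = 1/(1 + K1/[H⁺] + K1K2/[H⁺]²) = 1/(1 + 10^+1.82 + 10^+0.61) = 0.01406
DIC = [CO2*]/α₀ = 2.142×10^-5 / 0.01406 = 1.524 mmol/kg
CA = (α₁ + 2α₂)·DIC = (0.9287 + 2×0.05726) × 1.524 = 1.59 mmol/kg

CA = 1.59 mmol/kg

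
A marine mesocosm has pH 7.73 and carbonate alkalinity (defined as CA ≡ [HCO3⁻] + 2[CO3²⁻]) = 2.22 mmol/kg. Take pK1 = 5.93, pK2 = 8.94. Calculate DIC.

DIC = 2.13 mmol/kg

CA = [HCO3⁻] + 2[CO3²⁻] = (α₁ + 2α₂)·DIC
At pH 7.73: [H⁺]/K1 = 10^-1.80 = 0.015849, K2/[H⁺] = 10^-1.21 = 0.061660
α₁ = 1/(1 + 0.015849 + 0.061660) = 1/1.0775 = 0.9281; α₂ = α₁·K2/[H⁺] = 0.05722
α₁ + 2α₂ = 1.0425
DIC = CA / (α₁ + 2α₂) = 2.22 / 1.0425 = 2.13 mmol/kg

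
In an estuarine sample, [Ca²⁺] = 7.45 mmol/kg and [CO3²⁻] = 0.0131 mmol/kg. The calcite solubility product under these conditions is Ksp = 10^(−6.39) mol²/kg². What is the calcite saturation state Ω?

Ksp = 10^(−6.39) = 4.074×10^-7
Ω = [Ca²⁺][CO3²⁻]/Ksp = (7.45×10^-3)(0.0131×10^-3) / 4.074×10^-7 = 0.240

Ω = 0.240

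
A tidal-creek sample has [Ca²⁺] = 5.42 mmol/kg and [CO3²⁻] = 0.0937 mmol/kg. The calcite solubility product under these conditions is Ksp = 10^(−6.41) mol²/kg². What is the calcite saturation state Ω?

Ksp = 10^(−6.41) = 3.890×10^-7
Ω = [Ca²⁺][CO3²⁻]/Ksp = (5.42×10^-3)(0.0937×10^-3) / 3.890×10^-7 = 1.31

Ω = 1.31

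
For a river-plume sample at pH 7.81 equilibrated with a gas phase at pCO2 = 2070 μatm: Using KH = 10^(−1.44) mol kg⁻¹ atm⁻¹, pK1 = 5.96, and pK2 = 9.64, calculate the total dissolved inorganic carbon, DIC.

[CO2*] = KH · pCO2 = 10^(−1.44) × 2070×10^-6 = 7.516×10^-5 mol/kg
α₀ = 1/(1 + K1/[H⁺] + K1K2/[H⁺]²) = 1/(1 + 10^+1.85 + 10^+0.02) = 0.01373
DIC = [CO2*]/α₀ = 7.516×10^-5 / 0.01373 = 5.47 mmol/kg

DIC = 5.47 mmol/kg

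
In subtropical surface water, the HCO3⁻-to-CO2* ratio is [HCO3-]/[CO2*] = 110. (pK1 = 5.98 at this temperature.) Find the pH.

From K1 = [H⁺][HCO3-]/[CO2*]:  pH = pK1 + log₁₀([HCO3-]/[CO2*])
log₁₀(110) = +2.041
pH = 5.98 + (+2.041) = 8.02

pH = 8.02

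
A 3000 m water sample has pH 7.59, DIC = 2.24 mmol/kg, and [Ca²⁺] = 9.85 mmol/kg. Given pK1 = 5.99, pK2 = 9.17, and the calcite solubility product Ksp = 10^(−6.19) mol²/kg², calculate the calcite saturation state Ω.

Ω = 0.855

α₂ = 1 / (1 + [H⁺]/K2 + [H⁺]²/(K1K2)) = 1 / (1 + 10^+1.58 + 10^-0.02)
   = 1 / (1 + 38.019 + 0.95499) = 1/39.974 = 0.02502
[CO3²⁻] = α₂ × DIC = 0.02502 × 2.24 = 0.05604 mmol/kg
Ksp = 10^(−6.19) = 6.457×10^-7
Ω = [Ca²⁺][CO3²⁻]/Ksp = (9.85×10^-3)(5.604×10^-5) / 6.457×10^-7 = 0.855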